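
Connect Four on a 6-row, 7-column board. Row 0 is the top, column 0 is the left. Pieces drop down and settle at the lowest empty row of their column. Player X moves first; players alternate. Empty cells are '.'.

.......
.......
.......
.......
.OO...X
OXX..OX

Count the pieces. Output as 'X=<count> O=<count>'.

X=4 O=4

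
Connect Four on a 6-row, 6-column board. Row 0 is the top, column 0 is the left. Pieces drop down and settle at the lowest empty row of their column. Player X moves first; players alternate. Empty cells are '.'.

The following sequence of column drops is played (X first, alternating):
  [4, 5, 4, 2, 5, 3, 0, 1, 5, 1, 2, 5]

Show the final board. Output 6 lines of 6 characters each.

Move 1: X drops in col 4, lands at row 5
Move 2: O drops in col 5, lands at row 5
Move 3: X drops in col 4, lands at row 4
Move 4: O drops in col 2, lands at row 5
Move 5: X drops in col 5, lands at row 4
Move 6: O drops in col 3, lands at row 5
Move 7: X drops in col 0, lands at row 5
Move 8: O drops in col 1, lands at row 5
Move 9: X drops in col 5, lands at row 3
Move 10: O drops in col 1, lands at row 4
Move 11: X drops in col 2, lands at row 4
Move 12: O drops in col 5, lands at row 2

Answer: ......
......
.....O
.....X
.OX.XX
XOOOXO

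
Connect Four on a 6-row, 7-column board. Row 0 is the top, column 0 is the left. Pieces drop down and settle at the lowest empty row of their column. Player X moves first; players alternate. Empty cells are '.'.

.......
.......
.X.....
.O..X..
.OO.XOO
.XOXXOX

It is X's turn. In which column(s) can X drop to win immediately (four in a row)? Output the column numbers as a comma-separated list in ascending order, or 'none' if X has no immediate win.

col 0: drop X → no win
col 1: drop X → no win
col 2: drop X → no win
col 3: drop X → no win
col 4: drop X → WIN!
col 5: drop X → no win
col 6: drop X → no win

Answer: 4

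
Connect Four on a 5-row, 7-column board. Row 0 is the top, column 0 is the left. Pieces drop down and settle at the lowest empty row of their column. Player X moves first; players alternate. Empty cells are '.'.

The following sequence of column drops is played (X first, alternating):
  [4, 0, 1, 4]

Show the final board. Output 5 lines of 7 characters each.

Answer: .......
.......
.......
....O..
OX..X..

Derivation:
Move 1: X drops in col 4, lands at row 4
Move 2: O drops in col 0, lands at row 4
Move 3: X drops in col 1, lands at row 4
Move 4: O drops in col 4, lands at row 3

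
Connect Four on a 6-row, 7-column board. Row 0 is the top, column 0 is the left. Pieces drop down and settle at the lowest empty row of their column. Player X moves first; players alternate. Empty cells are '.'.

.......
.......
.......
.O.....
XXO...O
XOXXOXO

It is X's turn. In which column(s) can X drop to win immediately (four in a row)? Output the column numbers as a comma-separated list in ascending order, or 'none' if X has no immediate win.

col 0: drop X → no win
col 1: drop X → no win
col 2: drop X → no win
col 3: drop X → no win
col 4: drop X → no win
col 5: drop X → no win
col 6: drop X → no win

Answer: none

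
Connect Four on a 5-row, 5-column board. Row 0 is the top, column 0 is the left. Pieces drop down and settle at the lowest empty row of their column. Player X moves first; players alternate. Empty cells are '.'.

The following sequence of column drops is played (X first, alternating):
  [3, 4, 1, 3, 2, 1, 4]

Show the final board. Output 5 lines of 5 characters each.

Move 1: X drops in col 3, lands at row 4
Move 2: O drops in col 4, lands at row 4
Move 3: X drops in col 1, lands at row 4
Move 4: O drops in col 3, lands at row 3
Move 5: X drops in col 2, lands at row 4
Move 6: O drops in col 1, lands at row 3
Move 7: X drops in col 4, lands at row 3

Answer: .....
.....
.....
.O.OX
.XXXO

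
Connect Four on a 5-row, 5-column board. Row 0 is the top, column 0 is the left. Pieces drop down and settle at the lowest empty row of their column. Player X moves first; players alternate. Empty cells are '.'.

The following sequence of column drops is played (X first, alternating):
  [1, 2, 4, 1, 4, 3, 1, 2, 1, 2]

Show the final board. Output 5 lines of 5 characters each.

Answer: .....
.X...
.XO..
.OO.X
.XOOX

Derivation:
Move 1: X drops in col 1, lands at row 4
Move 2: O drops in col 2, lands at row 4
Move 3: X drops in col 4, lands at row 4
Move 4: O drops in col 1, lands at row 3
Move 5: X drops in col 4, lands at row 3
Move 6: O drops in col 3, lands at row 4
Move 7: X drops in col 1, lands at row 2
Move 8: O drops in col 2, lands at row 3
Move 9: X drops in col 1, lands at row 1
Move 10: O drops in col 2, lands at row 2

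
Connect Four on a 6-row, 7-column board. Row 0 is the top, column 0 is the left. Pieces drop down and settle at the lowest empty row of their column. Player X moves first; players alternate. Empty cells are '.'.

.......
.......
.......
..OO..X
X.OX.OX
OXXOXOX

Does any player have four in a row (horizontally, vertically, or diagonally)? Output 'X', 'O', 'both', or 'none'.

none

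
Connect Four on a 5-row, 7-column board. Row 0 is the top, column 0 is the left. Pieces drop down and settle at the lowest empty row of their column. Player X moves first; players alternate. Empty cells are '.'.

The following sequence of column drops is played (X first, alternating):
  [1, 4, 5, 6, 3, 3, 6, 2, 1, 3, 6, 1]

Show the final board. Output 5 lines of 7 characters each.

Move 1: X drops in col 1, lands at row 4
Move 2: O drops in col 4, lands at row 4
Move 3: X drops in col 5, lands at row 4
Move 4: O drops in col 6, lands at row 4
Move 5: X drops in col 3, lands at row 4
Move 6: O drops in col 3, lands at row 3
Move 7: X drops in col 6, lands at row 3
Move 8: O drops in col 2, lands at row 4
Move 9: X drops in col 1, lands at row 3
Move 10: O drops in col 3, lands at row 2
Move 11: X drops in col 6, lands at row 2
Move 12: O drops in col 1, lands at row 2

Answer: .......
.......
.O.O..X
.X.O..X
.XOXOXO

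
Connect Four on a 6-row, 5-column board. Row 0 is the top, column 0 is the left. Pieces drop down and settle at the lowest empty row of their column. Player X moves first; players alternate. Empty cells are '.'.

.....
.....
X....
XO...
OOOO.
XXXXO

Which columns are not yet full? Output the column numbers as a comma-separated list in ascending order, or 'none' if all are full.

Answer: 0,1,2,3,4

Derivation:
col 0: top cell = '.' → open
col 1: top cell = '.' → open
col 2: top cell = '.' → open
col 3: top cell = '.' → open
col 4: top cell = '.' → open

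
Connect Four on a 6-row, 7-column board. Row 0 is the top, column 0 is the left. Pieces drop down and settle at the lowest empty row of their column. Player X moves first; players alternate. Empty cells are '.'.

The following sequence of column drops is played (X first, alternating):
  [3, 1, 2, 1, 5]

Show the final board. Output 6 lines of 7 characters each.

Move 1: X drops in col 3, lands at row 5
Move 2: O drops in col 1, lands at row 5
Move 3: X drops in col 2, lands at row 5
Move 4: O drops in col 1, lands at row 4
Move 5: X drops in col 5, lands at row 5

Answer: .......
.......
.......
.......
.O.....
.OXX.X.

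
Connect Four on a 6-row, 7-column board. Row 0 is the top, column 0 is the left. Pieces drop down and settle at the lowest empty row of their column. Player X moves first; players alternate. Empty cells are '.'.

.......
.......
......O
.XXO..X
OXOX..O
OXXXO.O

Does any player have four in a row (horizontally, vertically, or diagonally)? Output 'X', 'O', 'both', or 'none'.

none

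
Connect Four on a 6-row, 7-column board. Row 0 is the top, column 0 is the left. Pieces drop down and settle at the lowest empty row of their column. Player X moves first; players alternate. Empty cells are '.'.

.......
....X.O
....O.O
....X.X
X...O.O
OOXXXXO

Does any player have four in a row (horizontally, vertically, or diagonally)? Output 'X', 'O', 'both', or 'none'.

X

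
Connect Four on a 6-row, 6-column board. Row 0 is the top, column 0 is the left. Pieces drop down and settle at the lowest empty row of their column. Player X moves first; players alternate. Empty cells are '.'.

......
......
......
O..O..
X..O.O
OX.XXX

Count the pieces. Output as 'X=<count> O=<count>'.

X=5 O=5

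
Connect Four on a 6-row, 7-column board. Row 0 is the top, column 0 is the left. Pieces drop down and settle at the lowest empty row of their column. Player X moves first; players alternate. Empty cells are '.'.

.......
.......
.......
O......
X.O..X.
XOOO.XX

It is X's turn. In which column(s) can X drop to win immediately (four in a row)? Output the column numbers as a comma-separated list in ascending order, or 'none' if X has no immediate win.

col 0: drop X → no win
col 1: drop X → no win
col 2: drop X → no win
col 3: drop X → no win
col 4: drop X → no win
col 5: drop X → no win
col 6: drop X → no win

Answer: none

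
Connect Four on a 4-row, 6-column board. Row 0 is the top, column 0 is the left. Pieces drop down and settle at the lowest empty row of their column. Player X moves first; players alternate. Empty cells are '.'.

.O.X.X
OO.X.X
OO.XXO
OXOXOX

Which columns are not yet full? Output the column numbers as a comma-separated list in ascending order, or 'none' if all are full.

Answer: 0,2,4

Derivation:
col 0: top cell = '.' → open
col 1: top cell = 'O' → FULL
col 2: top cell = '.' → open
col 3: top cell = 'X' → FULL
col 4: top cell = '.' → open
col 5: top cell = 'X' → FULL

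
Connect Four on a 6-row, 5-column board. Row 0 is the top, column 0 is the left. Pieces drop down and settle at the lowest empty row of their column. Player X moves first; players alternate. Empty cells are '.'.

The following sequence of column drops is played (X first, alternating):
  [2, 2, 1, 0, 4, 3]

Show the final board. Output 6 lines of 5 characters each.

Move 1: X drops in col 2, lands at row 5
Move 2: O drops in col 2, lands at row 4
Move 3: X drops in col 1, lands at row 5
Move 4: O drops in col 0, lands at row 5
Move 5: X drops in col 4, lands at row 5
Move 6: O drops in col 3, lands at row 5

Answer: .....
.....
.....
.....
..O..
OXXOX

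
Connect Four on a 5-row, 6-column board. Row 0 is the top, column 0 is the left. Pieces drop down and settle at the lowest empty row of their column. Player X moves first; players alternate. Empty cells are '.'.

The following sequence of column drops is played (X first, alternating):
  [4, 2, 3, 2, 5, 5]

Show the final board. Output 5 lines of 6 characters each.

Move 1: X drops in col 4, lands at row 4
Move 2: O drops in col 2, lands at row 4
Move 3: X drops in col 3, lands at row 4
Move 4: O drops in col 2, lands at row 3
Move 5: X drops in col 5, lands at row 4
Move 6: O drops in col 5, lands at row 3

Answer: ......
......
......
..O..O
..OXXX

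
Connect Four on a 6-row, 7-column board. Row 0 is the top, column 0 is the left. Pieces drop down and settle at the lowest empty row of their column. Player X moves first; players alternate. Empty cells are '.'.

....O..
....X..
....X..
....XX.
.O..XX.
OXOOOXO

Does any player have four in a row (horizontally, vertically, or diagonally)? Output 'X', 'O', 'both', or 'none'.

X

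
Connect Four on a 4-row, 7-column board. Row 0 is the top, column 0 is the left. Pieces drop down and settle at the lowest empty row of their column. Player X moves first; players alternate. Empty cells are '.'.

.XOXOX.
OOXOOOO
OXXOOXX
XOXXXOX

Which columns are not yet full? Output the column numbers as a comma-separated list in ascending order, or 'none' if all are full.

Answer: 0,6

Derivation:
col 0: top cell = '.' → open
col 1: top cell = 'X' → FULL
col 2: top cell = 'O' → FULL
col 3: top cell = 'X' → FULL
col 4: top cell = 'O' → FULL
col 5: top cell = 'X' → FULL
col 6: top cell = '.' → open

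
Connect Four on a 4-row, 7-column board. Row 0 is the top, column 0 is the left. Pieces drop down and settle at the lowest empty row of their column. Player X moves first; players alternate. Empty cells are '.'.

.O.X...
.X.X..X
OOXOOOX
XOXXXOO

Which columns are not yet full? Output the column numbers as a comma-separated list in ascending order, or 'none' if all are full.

Answer: 0,2,4,5,6

Derivation:
col 0: top cell = '.' → open
col 1: top cell = 'O' → FULL
col 2: top cell = '.' → open
col 3: top cell = 'X' → FULL
col 4: top cell = '.' → open
col 5: top cell = '.' → open
col 6: top cell = '.' → open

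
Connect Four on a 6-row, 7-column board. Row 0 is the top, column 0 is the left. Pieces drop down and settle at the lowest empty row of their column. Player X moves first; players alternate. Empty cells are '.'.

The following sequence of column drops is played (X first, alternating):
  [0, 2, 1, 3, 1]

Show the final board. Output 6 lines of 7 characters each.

Answer: .......
.......
.......
.......
.X.....
XXOO...

Derivation:
Move 1: X drops in col 0, lands at row 5
Move 2: O drops in col 2, lands at row 5
Move 3: X drops in col 1, lands at row 5
Move 4: O drops in col 3, lands at row 5
Move 5: X drops in col 1, lands at row 4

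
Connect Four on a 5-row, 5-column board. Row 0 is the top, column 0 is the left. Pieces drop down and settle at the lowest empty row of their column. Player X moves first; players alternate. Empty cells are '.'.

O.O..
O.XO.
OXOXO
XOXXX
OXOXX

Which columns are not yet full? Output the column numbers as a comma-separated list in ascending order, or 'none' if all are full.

Answer: 1,3,4

Derivation:
col 0: top cell = 'O' → FULL
col 1: top cell = '.' → open
col 2: top cell = 'O' → FULL
col 3: top cell = '.' → open
col 4: top cell = '.' → open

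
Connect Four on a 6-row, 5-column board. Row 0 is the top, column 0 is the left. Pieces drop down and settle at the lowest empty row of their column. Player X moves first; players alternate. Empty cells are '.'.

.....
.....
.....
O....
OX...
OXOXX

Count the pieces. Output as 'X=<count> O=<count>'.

X=4 O=4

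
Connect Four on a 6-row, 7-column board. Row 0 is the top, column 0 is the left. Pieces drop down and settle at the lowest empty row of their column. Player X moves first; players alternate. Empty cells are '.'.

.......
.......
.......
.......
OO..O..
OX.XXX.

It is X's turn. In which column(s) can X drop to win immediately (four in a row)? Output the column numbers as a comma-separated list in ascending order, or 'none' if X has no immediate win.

Answer: 2,6

Derivation:
col 0: drop X → no win
col 1: drop X → no win
col 2: drop X → WIN!
col 3: drop X → no win
col 4: drop X → no win
col 5: drop X → no win
col 6: drop X → WIN!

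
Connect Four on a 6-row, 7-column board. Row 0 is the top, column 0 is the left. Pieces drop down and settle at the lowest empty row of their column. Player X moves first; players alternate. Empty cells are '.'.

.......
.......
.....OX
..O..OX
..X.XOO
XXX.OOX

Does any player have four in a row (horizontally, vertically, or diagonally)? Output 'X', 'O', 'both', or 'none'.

O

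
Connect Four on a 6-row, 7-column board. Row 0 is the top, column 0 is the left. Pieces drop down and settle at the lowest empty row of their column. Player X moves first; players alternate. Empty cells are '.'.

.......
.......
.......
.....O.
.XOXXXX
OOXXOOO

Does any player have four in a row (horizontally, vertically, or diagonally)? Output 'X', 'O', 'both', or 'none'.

X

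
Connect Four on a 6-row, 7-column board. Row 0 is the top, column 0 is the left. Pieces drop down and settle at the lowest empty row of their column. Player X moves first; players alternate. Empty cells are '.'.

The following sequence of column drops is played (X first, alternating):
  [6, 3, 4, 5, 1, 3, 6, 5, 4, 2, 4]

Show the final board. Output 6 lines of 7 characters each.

Move 1: X drops in col 6, lands at row 5
Move 2: O drops in col 3, lands at row 5
Move 3: X drops in col 4, lands at row 5
Move 4: O drops in col 5, lands at row 5
Move 5: X drops in col 1, lands at row 5
Move 6: O drops in col 3, lands at row 4
Move 7: X drops in col 6, lands at row 4
Move 8: O drops in col 5, lands at row 4
Move 9: X drops in col 4, lands at row 4
Move 10: O drops in col 2, lands at row 5
Move 11: X drops in col 4, lands at row 3

Answer: .......
.......
.......
....X..
...OXOX
.XOOXOX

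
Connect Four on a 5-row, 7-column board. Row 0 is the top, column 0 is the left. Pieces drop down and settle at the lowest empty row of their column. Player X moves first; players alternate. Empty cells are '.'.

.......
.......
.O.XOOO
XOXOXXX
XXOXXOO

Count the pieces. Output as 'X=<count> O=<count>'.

X=10 O=9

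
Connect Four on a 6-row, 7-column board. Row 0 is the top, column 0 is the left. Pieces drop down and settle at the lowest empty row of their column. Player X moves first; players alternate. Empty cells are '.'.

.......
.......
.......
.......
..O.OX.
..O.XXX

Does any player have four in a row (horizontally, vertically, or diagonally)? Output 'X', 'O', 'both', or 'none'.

none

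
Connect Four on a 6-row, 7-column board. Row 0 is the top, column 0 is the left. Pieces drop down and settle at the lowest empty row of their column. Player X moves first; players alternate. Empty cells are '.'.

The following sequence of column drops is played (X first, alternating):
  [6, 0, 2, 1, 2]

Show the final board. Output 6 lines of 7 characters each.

Move 1: X drops in col 6, lands at row 5
Move 2: O drops in col 0, lands at row 5
Move 3: X drops in col 2, lands at row 5
Move 4: O drops in col 1, lands at row 5
Move 5: X drops in col 2, lands at row 4

Answer: .......
.......
.......
.......
..X....
OOX...X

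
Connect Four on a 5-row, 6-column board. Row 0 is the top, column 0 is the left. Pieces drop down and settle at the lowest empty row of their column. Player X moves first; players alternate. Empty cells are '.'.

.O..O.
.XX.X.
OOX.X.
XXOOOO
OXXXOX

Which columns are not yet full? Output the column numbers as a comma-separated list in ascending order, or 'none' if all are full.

Answer: 0,2,3,5

Derivation:
col 0: top cell = '.' → open
col 1: top cell = 'O' → FULL
col 2: top cell = '.' → open
col 3: top cell = '.' → open
col 4: top cell = 'O' → FULL
col 5: top cell = '.' → open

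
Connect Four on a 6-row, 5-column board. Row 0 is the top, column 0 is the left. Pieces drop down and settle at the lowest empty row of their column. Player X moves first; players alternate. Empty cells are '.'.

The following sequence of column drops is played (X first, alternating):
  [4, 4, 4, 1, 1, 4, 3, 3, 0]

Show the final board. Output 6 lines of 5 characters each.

Answer: .....
.....
....O
....X
.X.OO
XO.XX

Derivation:
Move 1: X drops in col 4, lands at row 5
Move 2: O drops in col 4, lands at row 4
Move 3: X drops in col 4, lands at row 3
Move 4: O drops in col 1, lands at row 5
Move 5: X drops in col 1, lands at row 4
Move 6: O drops in col 4, lands at row 2
Move 7: X drops in col 3, lands at row 5
Move 8: O drops in col 3, lands at row 4
Move 9: X drops in col 0, lands at row 5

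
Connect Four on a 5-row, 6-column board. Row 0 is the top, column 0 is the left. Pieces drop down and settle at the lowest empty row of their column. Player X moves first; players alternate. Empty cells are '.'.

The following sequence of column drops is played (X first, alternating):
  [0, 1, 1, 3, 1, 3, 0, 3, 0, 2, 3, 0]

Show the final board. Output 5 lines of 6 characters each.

Answer: ......
O..X..
XX.O..
XX.O..
XOOO..

Derivation:
Move 1: X drops in col 0, lands at row 4
Move 2: O drops in col 1, lands at row 4
Move 3: X drops in col 1, lands at row 3
Move 4: O drops in col 3, lands at row 4
Move 5: X drops in col 1, lands at row 2
Move 6: O drops in col 3, lands at row 3
Move 7: X drops in col 0, lands at row 3
Move 8: O drops in col 3, lands at row 2
Move 9: X drops in col 0, lands at row 2
Move 10: O drops in col 2, lands at row 4
Move 11: X drops in col 3, lands at row 1
Move 12: O drops in col 0, lands at row 1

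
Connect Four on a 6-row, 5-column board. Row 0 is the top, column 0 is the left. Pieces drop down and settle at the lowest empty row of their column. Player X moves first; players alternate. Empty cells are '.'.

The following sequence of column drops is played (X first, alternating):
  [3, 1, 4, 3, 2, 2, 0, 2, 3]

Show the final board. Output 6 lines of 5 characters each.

Answer: .....
.....
.....
..OX.
..OO.
XOXXX

Derivation:
Move 1: X drops in col 3, lands at row 5
Move 2: O drops in col 1, lands at row 5
Move 3: X drops in col 4, lands at row 5
Move 4: O drops in col 3, lands at row 4
Move 5: X drops in col 2, lands at row 5
Move 6: O drops in col 2, lands at row 4
Move 7: X drops in col 0, lands at row 5
Move 8: O drops in col 2, lands at row 3
Move 9: X drops in col 3, lands at row 3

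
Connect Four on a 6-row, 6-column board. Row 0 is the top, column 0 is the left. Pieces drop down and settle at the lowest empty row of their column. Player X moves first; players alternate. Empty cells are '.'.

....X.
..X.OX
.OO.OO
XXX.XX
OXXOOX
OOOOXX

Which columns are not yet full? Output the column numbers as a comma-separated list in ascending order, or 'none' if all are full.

col 0: top cell = '.' → open
col 1: top cell = '.' → open
col 2: top cell = '.' → open
col 3: top cell = '.' → open
col 4: top cell = 'X' → FULL
col 5: top cell = '.' → open

Answer: 0,1,2,3,5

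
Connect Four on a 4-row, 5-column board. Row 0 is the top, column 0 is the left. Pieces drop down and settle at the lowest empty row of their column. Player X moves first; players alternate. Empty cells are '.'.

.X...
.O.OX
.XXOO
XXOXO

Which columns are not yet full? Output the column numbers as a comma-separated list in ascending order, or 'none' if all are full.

col 0: top cell = '.' → open
col 1: top cell = 'X' → FULL
col 2: top cell = '.' → open
col 3: top cell = '.' → open
col 4: top cell = '.' → open

Answer: 0,2,3,4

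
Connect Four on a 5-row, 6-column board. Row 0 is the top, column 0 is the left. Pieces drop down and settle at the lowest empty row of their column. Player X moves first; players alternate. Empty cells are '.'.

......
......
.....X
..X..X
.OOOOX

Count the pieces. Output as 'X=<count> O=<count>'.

X=4 O=4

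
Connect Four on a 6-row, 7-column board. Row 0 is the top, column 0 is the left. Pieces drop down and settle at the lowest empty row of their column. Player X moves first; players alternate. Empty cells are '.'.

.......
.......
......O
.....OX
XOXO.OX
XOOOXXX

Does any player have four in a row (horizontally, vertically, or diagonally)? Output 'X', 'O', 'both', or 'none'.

none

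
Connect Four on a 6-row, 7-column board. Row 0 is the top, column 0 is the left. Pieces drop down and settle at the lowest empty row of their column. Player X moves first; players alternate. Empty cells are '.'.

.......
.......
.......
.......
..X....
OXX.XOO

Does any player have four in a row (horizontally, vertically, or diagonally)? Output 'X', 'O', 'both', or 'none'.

none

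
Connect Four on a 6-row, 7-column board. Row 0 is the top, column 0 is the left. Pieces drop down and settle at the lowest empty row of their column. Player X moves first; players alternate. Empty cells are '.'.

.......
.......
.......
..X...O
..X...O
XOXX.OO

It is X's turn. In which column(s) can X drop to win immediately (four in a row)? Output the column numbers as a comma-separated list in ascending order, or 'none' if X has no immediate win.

col 0: drop X → no win
col 1: drop X → no win
col 2: drop X → WIN!
col 3: drop X → no win
col 4: drop X → no win
col 5: drop X → no win
col 6: drop X → no win

Answer: 2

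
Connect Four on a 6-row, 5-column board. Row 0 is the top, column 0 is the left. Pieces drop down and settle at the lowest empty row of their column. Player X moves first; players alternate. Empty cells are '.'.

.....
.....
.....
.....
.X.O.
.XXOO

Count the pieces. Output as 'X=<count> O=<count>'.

X=3 O=3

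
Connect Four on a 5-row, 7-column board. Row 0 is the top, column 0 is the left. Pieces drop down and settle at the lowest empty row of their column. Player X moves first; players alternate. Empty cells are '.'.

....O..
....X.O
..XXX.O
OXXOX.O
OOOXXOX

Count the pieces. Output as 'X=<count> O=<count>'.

X=10 O=10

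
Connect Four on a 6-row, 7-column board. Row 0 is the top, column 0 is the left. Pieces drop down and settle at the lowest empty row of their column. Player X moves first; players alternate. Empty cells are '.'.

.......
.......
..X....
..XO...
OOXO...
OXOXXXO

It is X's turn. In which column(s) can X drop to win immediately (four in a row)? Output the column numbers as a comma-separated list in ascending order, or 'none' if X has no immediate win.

col 0: drop X → no win
col 1: drop X → no win
col 2: drop X → WIN!
col 3: drop X → no win
col 4: drop X → no win
col 5: drop X → no win
col 6: drop X → no win

Answer: 2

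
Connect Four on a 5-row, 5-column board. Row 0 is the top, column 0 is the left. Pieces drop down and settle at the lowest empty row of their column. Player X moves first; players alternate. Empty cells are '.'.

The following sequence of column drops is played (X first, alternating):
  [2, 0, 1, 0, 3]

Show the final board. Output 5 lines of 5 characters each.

Answer: .....
.....
.....
O....
OXXX.

Derivation:
Move 1: X drops in col 2, lands at row 4
Move 2: O drops in col 0, lands at row 4
Move 3: X drops in col 1, lands at row 4
Move 4: O drops in col 0, lands at row 3
Move 5: X drops in col 3, lands at row 4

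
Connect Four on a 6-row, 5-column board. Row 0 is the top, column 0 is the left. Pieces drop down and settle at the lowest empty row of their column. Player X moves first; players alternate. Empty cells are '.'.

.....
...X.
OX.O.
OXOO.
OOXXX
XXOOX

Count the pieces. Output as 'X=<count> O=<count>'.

X=9 O=9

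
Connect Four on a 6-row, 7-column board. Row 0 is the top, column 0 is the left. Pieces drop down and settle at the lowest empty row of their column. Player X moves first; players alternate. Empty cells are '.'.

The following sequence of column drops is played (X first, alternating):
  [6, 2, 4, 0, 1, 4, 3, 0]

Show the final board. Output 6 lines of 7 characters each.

Answer: .......
.......
.......
.......
O...O..
OXOXX.X

Derivation:
Move 1: X drops in col 6, lands at row 5
Move 2: O drops in col 2, lands at row 5
Move 3: X drops in col 4, lands at row 5
Move 4: O drops in col 0, lands at row 5
Move 5: X drops in col 1, lands at row 5
Move 6: O drops in col 4, lands at row 4
Move 7: X drops in col 3, lands at row 5
Move 8: O drops in col 0, lands at row 4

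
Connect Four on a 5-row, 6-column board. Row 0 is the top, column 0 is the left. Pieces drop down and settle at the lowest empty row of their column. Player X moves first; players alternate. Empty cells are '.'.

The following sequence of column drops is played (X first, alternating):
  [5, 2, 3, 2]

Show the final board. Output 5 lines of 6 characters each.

Move 1: X drops in col 5, lands at row 4
Move 2: O drops in col 2, lands at row 4
Move 3: X drops in col 3, lands at row 4
Move 4: O drops in col 2, lands at row 3

Answer: ......
......
......
..O...
..OX.X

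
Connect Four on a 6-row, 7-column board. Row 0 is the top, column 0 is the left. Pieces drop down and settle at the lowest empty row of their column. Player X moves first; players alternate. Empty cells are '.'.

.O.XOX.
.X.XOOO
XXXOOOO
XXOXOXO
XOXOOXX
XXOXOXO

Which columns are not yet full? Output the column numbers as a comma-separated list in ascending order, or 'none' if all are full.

col 0: top cell = '.' → open
col 1: top cell = 'O' → FULL
col 2: top cell = '.' → open
col 3: top cell = 'X' → FULL
col 4: top cell = 'O' → FULL
col 5: top cell = 'X' → FULL
col 6: top cell = '.' → open

Answer: 0,2,6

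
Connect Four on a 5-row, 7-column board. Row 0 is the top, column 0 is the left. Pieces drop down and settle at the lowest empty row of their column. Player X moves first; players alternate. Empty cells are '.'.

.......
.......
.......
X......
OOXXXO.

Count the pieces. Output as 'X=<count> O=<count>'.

X=4 O=3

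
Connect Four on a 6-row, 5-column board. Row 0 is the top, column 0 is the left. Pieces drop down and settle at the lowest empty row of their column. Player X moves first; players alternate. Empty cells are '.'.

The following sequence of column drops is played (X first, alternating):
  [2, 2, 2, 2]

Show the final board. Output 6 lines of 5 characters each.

Move 1: X drops in col 2, lands at row 5
Move 2: O drops in col 2, lands at row 4
Move 3: X drops in col 2, lands at row 3
Move 4: O drops in col 2, lands at row 2

Answer: .....
.....
..O..
..X..
..O..
..X..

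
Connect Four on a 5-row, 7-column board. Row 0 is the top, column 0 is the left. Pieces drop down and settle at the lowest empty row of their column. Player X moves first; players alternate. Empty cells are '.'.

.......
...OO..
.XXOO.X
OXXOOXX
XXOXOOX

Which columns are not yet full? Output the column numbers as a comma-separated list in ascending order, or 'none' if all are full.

Answer: 0,1,2,3,4,5,6

Derivation:
col 0: top cell = '.' → open
col 1: top cell = '.' → open
col 2: top cell = '.' → open
col 3: top cell = '.' → open
col 4: top cell = '.' → open
col 5: top cell = '.' → open
col 6: top cell = '.' → open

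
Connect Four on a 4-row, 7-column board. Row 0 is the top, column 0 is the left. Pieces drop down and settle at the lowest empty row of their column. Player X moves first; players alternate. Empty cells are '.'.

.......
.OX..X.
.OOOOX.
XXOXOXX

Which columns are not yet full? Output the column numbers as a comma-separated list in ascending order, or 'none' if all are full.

col 0: top cell = '.' → open
col 1: top cell = '.' → open
col 2: top cell = '.' → open
col 3: top cell = '.' → open
col 4: top cell = '.' → open
col 5: top cell = '.' → open
col 6: top cell = '.' → open

Answer: 0,1,2,3,4,5,6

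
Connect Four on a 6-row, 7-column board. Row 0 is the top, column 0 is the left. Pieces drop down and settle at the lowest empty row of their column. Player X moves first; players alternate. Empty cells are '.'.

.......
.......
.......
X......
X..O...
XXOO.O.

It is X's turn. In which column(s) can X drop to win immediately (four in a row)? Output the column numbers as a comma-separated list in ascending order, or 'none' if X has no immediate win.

col 0: drop X → WIN!
col 1: drop X → no win
col 2: drop X → no win
col 3: drop X → no win
col 4: drop X → no win
col 5: drop X → no win
col 6: drop X → no win

Answer: 0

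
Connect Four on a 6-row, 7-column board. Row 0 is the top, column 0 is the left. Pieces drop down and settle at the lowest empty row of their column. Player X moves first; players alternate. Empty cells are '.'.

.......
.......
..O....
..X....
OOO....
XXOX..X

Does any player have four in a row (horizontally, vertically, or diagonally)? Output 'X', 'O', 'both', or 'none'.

none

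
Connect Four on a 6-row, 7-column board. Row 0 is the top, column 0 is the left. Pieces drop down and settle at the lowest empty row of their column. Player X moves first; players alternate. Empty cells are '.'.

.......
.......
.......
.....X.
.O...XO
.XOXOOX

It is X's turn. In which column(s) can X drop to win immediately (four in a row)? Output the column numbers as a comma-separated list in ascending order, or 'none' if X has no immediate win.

Answer: none

Derivation:
col 0: drop X → no win
col 1: drop X → no win
col 2: drop X → no win
col 3: drop X → no win
col 4: drop X → no win
col 5: drop X → no win
col 6: drop X → no win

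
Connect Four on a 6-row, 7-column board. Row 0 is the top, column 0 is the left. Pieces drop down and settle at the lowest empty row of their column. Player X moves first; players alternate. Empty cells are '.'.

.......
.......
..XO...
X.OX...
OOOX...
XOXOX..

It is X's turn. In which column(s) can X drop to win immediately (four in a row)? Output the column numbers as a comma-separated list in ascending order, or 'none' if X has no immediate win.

Answer: none

Derivation:
col 0: drop X → no win
col 1: drop X → no win
col 2: drop X → no win
col 3: drop X → no win
col 4: drop X → no win
col 5: drop X → no win
col 6: drop X → no win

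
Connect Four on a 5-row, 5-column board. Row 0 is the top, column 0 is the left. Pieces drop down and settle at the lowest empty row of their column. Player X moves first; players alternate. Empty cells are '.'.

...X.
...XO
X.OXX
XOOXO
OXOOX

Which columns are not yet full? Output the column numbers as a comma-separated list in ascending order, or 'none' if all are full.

Answer: 0,1,2,4

Derivation:
col 0: top cell = '.' → open
col 1: top cell = '.' → open
col 2: top cell = '.' → open
col 3: top cell = 'X' → FULL
col 4: top cell = '.' → open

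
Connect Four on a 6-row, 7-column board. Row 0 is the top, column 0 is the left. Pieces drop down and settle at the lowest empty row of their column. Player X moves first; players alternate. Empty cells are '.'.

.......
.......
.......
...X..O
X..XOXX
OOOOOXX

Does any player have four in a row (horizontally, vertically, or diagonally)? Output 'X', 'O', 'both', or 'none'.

O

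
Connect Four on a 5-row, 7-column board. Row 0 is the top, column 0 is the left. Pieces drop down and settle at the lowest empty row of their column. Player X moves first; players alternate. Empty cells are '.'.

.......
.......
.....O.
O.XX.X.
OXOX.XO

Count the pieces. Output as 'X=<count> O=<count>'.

X=6 O=5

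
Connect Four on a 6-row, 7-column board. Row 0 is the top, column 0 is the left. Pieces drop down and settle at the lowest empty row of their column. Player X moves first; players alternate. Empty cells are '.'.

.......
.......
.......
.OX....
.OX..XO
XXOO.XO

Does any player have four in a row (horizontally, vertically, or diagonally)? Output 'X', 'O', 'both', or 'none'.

none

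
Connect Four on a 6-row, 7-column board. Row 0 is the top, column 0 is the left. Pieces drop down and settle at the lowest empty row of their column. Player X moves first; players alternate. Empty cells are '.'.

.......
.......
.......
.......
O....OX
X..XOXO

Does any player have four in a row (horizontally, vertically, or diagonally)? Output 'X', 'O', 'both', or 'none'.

none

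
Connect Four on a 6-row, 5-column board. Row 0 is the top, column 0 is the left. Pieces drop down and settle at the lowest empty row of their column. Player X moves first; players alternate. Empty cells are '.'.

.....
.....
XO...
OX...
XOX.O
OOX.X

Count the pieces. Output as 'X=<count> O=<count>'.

X=6 O=6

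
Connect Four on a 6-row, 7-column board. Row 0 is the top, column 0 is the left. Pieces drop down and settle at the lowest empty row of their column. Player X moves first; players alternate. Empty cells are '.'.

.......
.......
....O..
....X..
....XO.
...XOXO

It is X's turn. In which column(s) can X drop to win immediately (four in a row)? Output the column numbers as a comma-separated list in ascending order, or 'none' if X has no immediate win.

col 0: drop X → no win
col 1: drop X → no win
col 2: drop X → no win
col 3: drop X → no win
col 4: drop X → no win
col 5: drop X → no win
col 6: drop X → no win

Answer: none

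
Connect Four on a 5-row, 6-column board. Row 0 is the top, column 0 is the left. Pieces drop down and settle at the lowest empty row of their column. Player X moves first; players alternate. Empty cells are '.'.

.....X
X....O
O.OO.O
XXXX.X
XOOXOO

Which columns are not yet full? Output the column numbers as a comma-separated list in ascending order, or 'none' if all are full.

col 0: top cell = '.' → open
col 1: top cell = '.' → open
col 2: top cell = '.' → open
col 3: top cell = '.' → open
col 4: top cell = '.' → open
col 5: top cell = 'X' → FULL

Answer: 0,1,2,3,4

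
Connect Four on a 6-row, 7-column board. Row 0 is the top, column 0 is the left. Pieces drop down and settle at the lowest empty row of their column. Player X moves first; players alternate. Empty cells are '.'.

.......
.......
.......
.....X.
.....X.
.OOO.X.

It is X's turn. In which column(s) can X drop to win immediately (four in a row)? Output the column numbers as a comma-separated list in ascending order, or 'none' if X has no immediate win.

Answer: 5

Derivation:
col 0: drop X → no win
col 1: drop X → no win
col 2: drop X → no win
col 3: drop X → no win
col 4: drop X → no win
col 5: drop X → WIN!
col 6: drop X → no win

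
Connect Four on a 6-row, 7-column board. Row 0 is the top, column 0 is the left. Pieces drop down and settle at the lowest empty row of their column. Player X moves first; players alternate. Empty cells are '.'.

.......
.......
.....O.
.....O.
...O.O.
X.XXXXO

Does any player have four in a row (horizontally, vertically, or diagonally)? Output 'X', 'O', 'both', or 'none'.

X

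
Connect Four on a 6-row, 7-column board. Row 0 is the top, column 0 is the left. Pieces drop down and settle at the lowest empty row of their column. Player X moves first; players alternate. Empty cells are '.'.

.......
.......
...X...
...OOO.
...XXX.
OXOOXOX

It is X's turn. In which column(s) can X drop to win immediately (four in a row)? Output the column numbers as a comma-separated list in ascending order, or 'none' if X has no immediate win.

col 0: drop X → no win
col 1: drop X → no win
col 2: drop X → WIN!
col 3: drop X → no win
col 4: drop X → no win
col 5: drop X → no win
col 6: drop X → WIN!

Answer: 2,6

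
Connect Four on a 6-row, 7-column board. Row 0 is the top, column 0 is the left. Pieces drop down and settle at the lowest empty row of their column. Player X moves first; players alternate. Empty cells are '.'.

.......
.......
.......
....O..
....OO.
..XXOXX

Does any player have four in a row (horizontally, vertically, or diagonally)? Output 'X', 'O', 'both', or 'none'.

none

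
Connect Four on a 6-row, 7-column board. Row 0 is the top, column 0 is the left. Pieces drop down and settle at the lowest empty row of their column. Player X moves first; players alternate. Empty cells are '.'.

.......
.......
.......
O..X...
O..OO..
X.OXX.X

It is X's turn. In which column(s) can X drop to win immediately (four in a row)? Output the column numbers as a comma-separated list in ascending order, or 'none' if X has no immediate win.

Answer: 5

Derivation:
col 0: drop X → no win
col 1: drop X → no win
col 2: drop X → no win
col 3: drop X → no win
col 4: drop X → no win
col 5: drop X → WIN!
col 6: drop X → no win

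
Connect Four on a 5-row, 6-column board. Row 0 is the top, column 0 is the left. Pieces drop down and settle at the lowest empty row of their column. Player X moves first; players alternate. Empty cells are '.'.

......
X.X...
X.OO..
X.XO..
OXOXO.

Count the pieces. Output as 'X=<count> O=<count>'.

X=7 O=6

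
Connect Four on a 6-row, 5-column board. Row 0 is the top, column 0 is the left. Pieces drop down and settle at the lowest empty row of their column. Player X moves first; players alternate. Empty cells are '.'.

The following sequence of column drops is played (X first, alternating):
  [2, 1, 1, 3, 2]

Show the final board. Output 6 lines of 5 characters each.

Move 1: X drops in col 2, lands at row 5
Move 2: O drops in col 1, lands at row 5
Move 3: X drops in col 1, lands at row 4
Move 4: O drops in col 3, lands at row 5
Move 5: X drops in col 2, lands at row 4

Answer: .....
.....
.....
.....
.XX..
.OXO.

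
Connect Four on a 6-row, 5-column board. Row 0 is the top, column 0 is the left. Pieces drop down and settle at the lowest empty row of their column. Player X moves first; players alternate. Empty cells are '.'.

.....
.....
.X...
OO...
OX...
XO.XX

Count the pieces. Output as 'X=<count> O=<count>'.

X=5 O=4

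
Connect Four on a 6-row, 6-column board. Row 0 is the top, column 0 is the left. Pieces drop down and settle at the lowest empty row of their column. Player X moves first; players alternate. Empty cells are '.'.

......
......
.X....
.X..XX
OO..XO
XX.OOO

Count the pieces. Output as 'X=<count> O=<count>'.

X=7 O=6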